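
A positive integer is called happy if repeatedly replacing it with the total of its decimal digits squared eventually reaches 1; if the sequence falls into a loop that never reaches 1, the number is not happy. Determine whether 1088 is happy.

1088 → 1² + 0² + 8² + 8² = 129
129 → 1² + 2² + 9² = 86
86 → 8² + 6² = 100
100 → 1² + 0² + 0² = 1  — reached 1.

happy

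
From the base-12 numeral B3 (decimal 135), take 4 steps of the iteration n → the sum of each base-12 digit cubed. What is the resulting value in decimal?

638

135 = (11,3)_12 → 1358
1358 = (9,5,2)_12 → 862
862 = (5,11,10)_12 → 2456
2456 = (1,5,0,8)_12 → 638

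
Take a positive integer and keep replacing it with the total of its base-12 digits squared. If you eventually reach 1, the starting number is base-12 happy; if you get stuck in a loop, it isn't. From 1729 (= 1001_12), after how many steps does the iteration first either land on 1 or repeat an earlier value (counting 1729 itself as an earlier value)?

1729 = (1,0,0,1)_12 → 1² + 0² + 0² + 1² = 1 + 0 + 0 + 1 = 2
2 = (2)_12 → 2² = 4
4 = (4)_12 → 4² = 16
16 = (1,4)_12 → 1² + 4² = 1 + 16 = 17
17 = (1,5)_12 → 1² + 5² = 1 + 25 = 26
26 = (2,2)_12 → 2² + 2² = 4 + 4 = 8
8 = (8)_12 → 8² = 64
64 = (5,4)_12 → 5² + 4² = 25 + 16 = 41
41 = (3,5)_12 → 3² + 5² = 9 + 25 = 34
34 = (2,10)_12 → 2² + 10² = 4 + 100 = 104
104 = (8,8)_12 → 8² + 8² = 64 + 64 = 128
128 = (10,8)_12 → 10² + 8² = 100 + 64 = 164
164 = (1,1,8)_12 → 1² + 1² + 8² = 1 + 1 + 64 = 66
66 = (5,6)_12 → 5² + 6² = 25 + 36 = 61
61 = (5,1)_12 → 5² + 1² = 25 + 1 = 26  — 26 repeats.
That took 15 steps.

15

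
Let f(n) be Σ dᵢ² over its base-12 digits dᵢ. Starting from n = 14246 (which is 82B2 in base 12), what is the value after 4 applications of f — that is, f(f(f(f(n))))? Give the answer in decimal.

14246 = (8,2,11,2)_12 → 193
193 = (1,4,1)_12 → 18
18 = (1,6)_12 → 37
37 = (3,1)_12 → 10

10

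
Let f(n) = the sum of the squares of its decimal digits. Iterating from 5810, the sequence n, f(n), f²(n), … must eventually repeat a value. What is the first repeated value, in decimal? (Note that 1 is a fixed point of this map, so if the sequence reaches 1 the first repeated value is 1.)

5810 → 5² + 8² + 1² + 0² = 25 + 64 + 1 + 0 = 90
90 → 9² + 0² = 81 + 0 = 81
81 → 8² + 1² = 64 + 1 = 65
65 → 6² + 5² = 36 + 25 = 61
61 → 6² + 1² = 36 + 1 = 37
37 → 3² + 7² = 9 + 49 = 58
58 → 5² + 8² = 25 + 64 = 89
89 → 8² + 9² = 64 + 81 = 145
145 → 1² + 4² + 5² = 1 + 16 + 25 = 42
42 → 4² + 2² = 16 + 4 = 20
20 → 2² + 0² = 4 + 0 = 4
4 → 4² = 16
16 → 1² + 6² = 1 + 36 = 37  — 37 already appeared earlier.

37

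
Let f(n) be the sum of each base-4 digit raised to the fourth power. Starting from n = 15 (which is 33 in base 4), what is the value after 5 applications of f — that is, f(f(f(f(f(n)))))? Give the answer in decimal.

81

15 = (3,3)_4 → 3⁴ + 3⁴ = 162
162 = (2,2,0,2)_4 → 2⁴ + 2⁴ + 0⁴ + 2⁴ = 48
48 = (3,0,0)_4 → 3⁴ + 0⁴ + 0⁴ = 81
81 = (1,1,0,1)_4 → 1⁴ + 1⁴ + 0⁴ + 1⁴ = 3
3 = (3)_4 → 3⁴ = 81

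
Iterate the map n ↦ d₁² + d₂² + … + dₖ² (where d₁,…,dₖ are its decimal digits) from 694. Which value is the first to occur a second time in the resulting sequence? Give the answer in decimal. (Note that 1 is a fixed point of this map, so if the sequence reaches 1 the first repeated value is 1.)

1

694 → 6² + 9² + 4² = 133
133 → 1² + 3² + 3² = 19
19 → 1² + 9² = 82
82 → 8² + 2² = 68
68 → 6² + 8² = 100
100 → 1² + 0² + 0² = 1  — reached the fixed point 1.
1 → 1, so 1 is the first repeated value.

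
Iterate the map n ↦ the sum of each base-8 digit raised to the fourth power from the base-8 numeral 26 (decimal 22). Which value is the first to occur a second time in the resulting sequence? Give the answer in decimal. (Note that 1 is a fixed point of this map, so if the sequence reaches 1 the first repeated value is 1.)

17

22 = (2,6)_8 → 1312
1312 = (2,4,4,0)_8 → 528
528 = (1,0,2,0)_8 → 17
17 = (2,1)_8 → 17  — 17 already appeared earlier.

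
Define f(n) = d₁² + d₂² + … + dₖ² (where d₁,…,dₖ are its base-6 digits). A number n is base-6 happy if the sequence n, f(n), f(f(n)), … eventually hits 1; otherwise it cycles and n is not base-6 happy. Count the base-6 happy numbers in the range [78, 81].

78: 78 → 5 → 25 → 17 → 29 → 41 → 26 → 20 → 13 → 5  (repeats 5)
79: 79 → 6 → 1  (reaches 1)
80: 80 → 9 → 10 → 17 → 29 → 41 → 26 → 20 → 13 → 5 → 25 → 17  (repeats 17)
81: 81 → 14 → 8 → 5 → 25 → 17 → 29 → 41 → 26 → 20 → 13 → 5  (repeats 5)
base-6 happy: 79

1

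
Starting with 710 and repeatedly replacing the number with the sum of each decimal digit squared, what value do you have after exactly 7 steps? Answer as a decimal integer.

710 → 50
50 → 25
25 → 29
29 → 85
85 → 89
89 → 145
145 → 42

42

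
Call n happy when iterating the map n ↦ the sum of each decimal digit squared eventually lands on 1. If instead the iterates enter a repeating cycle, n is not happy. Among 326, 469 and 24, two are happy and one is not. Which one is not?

24

326: 326 → 49 → 97 → 130 → 10 → 1  — reaches 1 (happy)
469: 469 → 133 → 19 → 82 → 68 → 100 → 1  — reaches 1 (happy)
24: 24 → 20 → 4 → 16 → 37 → 58 → 89 → 145 → 42 → 20  — repeats 20 (not happy)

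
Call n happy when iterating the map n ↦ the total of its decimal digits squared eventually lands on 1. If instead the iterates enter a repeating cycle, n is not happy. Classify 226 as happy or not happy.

226 → 2² + 2² + 6² = 44
44 → 4² + 4² = 32
32 → 3² + 2² = 13
13 → 1² + 3² = 10
10 → 1² + 0² = 1  — reached 1.

happy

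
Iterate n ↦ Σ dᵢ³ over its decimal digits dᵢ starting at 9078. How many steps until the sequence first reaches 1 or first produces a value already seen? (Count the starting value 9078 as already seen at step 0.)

5

9078 → 9³ + 0³ + 7³ + 8³ = 1584
1584 → 1³ + 5³ + 8³ + 4³ = 702
702 → 7³ + 0³ + 2³ = 351
351 → 3³ + 5³ + 1³ = 153
153 → 1³ + 5³ + 3³ = 153  — 153 repeats.
That took 5 steps.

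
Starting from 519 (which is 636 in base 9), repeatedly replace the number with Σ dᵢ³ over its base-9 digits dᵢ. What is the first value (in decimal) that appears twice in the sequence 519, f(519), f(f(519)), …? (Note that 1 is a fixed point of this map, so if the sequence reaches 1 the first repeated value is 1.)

519 = (6,3,6)_9 → 6³ + 3³ + 6³ = 459
459 = (5,6,0)_9 → 5³ + 6³ + 0³ = 341
341 = (4,1,8)_9 → 4³ + 1³ + 8³ = 577
577 = (7,1,1)_9 → 7³ + 1³ + 1³ = 345
345 = (4,2,3)_9 → 4³ + 2³ + 3³ = 99
99 = (1,2,0)_9 → 1³ + 2³ + 0³ = 9
9 = (1,0)_9 → 1³ + 0³ = 1  — reached the fixed point 1.
1 → 1, so 1 is the first repeated value.

1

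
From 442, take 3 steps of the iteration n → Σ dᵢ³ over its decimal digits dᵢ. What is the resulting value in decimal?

442 → 136
136 → 244
244 → 136

136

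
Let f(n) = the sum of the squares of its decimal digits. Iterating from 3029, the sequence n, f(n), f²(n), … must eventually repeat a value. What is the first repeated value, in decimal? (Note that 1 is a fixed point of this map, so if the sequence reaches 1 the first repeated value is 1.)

1

3029 → 3² + 0² + 2² + 9² = 9 + 0 + 4 + 81 = 94
94 → 9² + 4² = 81 + 16 = 97
97 → 9² + 7² = 81 + 49 = 130
130 → 1² + 3² + 0² = 1 + 9 + 0 = 10
10 → 1² + 0² = 1 + 0 = 1  — reached the fixed point 1.
1 → 1, so 1 is the first repeated value.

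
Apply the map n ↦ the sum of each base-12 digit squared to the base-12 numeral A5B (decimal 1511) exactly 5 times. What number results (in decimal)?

40

1511 = (10,5,11)_12 → 10² + 5² + 11² = 246
246 = (1,8,6)_12 → 1² + 8² + 6² = 101
101 = (8,5)_12 → 8² + 5² = 89
89 = (7,5)_12 → 7² + 5² = 74
74 = (6,2)_12 → 6² + 2² = 40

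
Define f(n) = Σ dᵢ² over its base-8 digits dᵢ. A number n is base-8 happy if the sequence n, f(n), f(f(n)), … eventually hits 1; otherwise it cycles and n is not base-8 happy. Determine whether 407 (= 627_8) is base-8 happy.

407 = (6,2,7)_8 → 89
89 = (1,3,1)_8 → 11
11 = (1,3)_8 → 10
10 = (1,2)_8 → 5
5 = (5)_8 → 25
25 = (3,1)_8 → 10  — 10 already seen; the sequence cycles without reaching 1.

not base-8 happy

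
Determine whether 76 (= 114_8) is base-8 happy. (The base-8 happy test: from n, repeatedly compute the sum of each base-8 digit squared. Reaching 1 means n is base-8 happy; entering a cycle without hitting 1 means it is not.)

76 = (1,1,4)_8 → 1² + 1² + 4² = 18
18 = (2,2)_8 → 2² + 2² = 8
8 = (1,0)_8 → 1² + 0² = 1  — reached 1.

base-8 happy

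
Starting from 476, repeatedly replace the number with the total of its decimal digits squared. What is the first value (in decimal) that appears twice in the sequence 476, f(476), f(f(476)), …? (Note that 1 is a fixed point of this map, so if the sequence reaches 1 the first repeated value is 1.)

4

476 → 4² + 7² + 6² = 16 + 49 + 36 = 101
101 → 1² + 0² + 1² = 1 + 0 + 1 = 2
2 → 2² = 4
4 → 4² = 16
16 → 1² + 6² = 1 + 36 = 37
37 → 3² + 7² = 9 + 49 = 58
58 → 5² + 8² = 25 + 64 = 89
89 → 8² + 9² = 64 + 81 = 145
145 → 1² + 4² + 5² = 1 + 16 + 25 = 42
42 → 4² + 2² = 16 + 4 = 20
20 → 2² + 0² = 4 + 0 = 4  — 4 already appeared earlier.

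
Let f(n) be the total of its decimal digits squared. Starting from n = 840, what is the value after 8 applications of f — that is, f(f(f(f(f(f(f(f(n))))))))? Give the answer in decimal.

42

840 → 8² + 4² + 0² = 80
80 → 8² + 0² = 64
64 → 6² + 4² = 52
52 → 5² + 2² = 29
29 → 2² + 9² = 85
85 → 8² + 5² = 89
89 → 8² + 9² = 145
145 → 1² + 4² + 5² = 42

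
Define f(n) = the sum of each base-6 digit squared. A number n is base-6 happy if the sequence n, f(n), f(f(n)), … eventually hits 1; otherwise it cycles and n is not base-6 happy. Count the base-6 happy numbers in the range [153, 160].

1

153: 153 → 26 → 20 → 13 → 5 → 25 → 17 → 29 → 41 → 26  (repeats 26)
154: 154 → 33 → 34 → 41 → 26 → 20 → 13 → 5 → 25 → 17 → 29 → 41  (repeats 41)
155: 155 → 42 → 2 → 4 → 16 → 20 → 13 → 5 → 25 → 17 → 29 → 41 → 26 → 20  (repeats 20)
156: 156 → 20 → 13 → 5 → 25 → 17 → 29 → 41 → 26 → 20  (repeats 20)
157: 157 → 21 → 18 → 9 → 10 → 17 → 29 → 41 → 26 → 20 → 13 → 5 → 25 → 17  (repeats 17)
158: 158 → 24 → 16 → 20 → 13 → 5 → 25 → 17 → 29 → 41 → 26 → 20  (repeats 20)
159: 159 → 29 → 41 → 26 → 20 → 13 → 5 → 25 → 17 → 29  (repeats 29)
160: 160 → 36 → 1  (reaches 1)
base-6 happy: 160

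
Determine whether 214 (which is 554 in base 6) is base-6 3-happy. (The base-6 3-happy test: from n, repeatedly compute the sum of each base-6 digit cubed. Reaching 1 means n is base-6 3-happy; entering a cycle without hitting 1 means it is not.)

base-6 3-happy

214 = (5,5,4)_6 → 5³ + 5³ + 4³ = 314
314 = (1,2,4,2)_6 → 1³ + 2³ + 4³ + 2³ = 81
81 = (2,1,3)_6 → 2³ + 1³ + 3³ = 36
36 = (1,0,0)_6 → 1³ + 0³ + 0³ = 1  — reached 1.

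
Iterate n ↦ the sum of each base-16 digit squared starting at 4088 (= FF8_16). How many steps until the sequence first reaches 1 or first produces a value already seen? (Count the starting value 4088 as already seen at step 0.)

5

4088 = (15,15,8)_16 → 15² + 15² + 8² = 225 + 225 + 64 = 514
514 = (2,0,2)_16 → 2² + 0² + 2² = 4 + 0 + 4 = 8
8 = (8)_16 → 8² = 64
64 = (4,0)_16 → 4² + 0² = 16 + 0 = 16
16 = (1,0)_16 → 1² + 0² = 1 + 0 = 1  — reached 1.
That took 5 steps.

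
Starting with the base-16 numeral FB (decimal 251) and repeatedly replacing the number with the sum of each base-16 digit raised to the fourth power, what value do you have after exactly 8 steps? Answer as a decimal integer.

4128

251 = (15,11)_16 → 65266
65266 = (15,14,15,2)_16 → 139682
139682 = (2,2,1,10,2)_16 → 10049
10049 = (2,7,4,1)_16 → 2674
2674 = (10,7,2)_16 → 12417
12417 = (3,0,8,1)_16 → 4178
4178 = (1,0,5,2)_16 → 642
642 = (2,8,2)_16 → 4128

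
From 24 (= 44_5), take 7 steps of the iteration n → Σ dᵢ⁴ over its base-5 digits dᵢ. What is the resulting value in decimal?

354

24 = (4,4)_5 → 4⁴ + 4⁴ = 512
512 = (4,0,2,2)_5 → 4⁴ + 0⁴ + 2⁴ + 2⁴ = 288
288 = (2,1,2,3)_5 → 2⁴ + 1⁴ + 2⁴ + 3⁴ = 114
114 = (4,2,4)_5 → 4⁴ + 2⁴ + 4⁴ = 528
528 = (4,1,0,3)_5 → 4⁴ + 1⁴ + 0⁴ + 3⁴ = 338
338 = (2,3,2,3)_5 → 2⁴ + 3⁴ + 2⁴ + 3⁴ = 194
194 = (1,2,3,4)_5 → 1⁴ + 2⁴ + 3⁴ + 4⁴ = 354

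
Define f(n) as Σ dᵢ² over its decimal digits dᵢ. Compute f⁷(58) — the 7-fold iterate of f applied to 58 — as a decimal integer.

58 → 89
89 → 145
145 → 42
42 → 20
20 → 4
4 → 16
16 → 37

37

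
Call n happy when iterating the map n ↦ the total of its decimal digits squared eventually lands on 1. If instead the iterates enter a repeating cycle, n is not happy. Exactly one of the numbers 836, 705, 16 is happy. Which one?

836: 836 → 109 → 82 → 68 → 100 → 1  — reaches 1 (happy)
705: 705 → 74 → 65 → 61 → 37 → 58 → 89 → 145 → 42 → 20 → 4 → 16 → 37  — repeats 37 (not happy)
16: 16 → 37 → 58 → 89 → 145 → 42 → 20 → 4 → 16  — repeats 16 (not happy)

836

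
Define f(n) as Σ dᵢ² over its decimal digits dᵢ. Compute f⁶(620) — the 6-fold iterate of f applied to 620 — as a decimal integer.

145

620 → 6² + 2² + 0² = 40
40 → 4² + 0² = 16
16 → 1² + 6² = 37
37 → 3² + 7² = 58
58 → 5² + 8² = 89
89 → 8² + 9² = 145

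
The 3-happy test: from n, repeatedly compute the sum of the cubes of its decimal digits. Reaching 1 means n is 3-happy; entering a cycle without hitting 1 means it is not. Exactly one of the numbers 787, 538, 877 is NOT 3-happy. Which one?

538

787: 787 → 1198 → 1243 → 100 → 1  — reaches 1 (3-happy)
538: 538 → 664 → 496 → 1009 → 730 → 370 → 370  — repeats 370 (not 3-happy)
877: 877 → 1198 → 1243 → 100 → 1  — reaches 1 (3-happy)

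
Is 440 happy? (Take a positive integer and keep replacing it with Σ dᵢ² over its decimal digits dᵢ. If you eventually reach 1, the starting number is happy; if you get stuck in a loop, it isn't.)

440 → 4² + 4² + 0² = 32
32 → 3² + 2² = 13
13 → 1² + 3² = 10
10 → 1² + 0² = 1  — reached 1.

happy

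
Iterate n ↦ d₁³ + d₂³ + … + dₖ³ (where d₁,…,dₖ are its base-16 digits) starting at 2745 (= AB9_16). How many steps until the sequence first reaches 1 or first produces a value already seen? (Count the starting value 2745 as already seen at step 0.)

8

2745 = (10,11,9)_16 → 10³ + 11³ + 9³ = 3060
3060 = (11,15,4)_16 → 11³ + 15³ + 4³ = 4770
4770 = (1,2,10,2)_16 → 1³ + 2³ + 10³ + 2³ = 1017
1017 = (3,15,9)_16 → 3³ + 15³ + 9³ = 4131
4131 = (1,0,2,3)_16 → 1³ + 0³ + 2³ + 3³ = 36
36 = (2,4)_16 → 2³ + 4³ = 72
72 = (4,8)_16 → 4³ + 8³ = 576
576 = (2,4,0)_16 → 2³ + 4³ + 0³ = 72  — 72 repeats.
That took 8 steps.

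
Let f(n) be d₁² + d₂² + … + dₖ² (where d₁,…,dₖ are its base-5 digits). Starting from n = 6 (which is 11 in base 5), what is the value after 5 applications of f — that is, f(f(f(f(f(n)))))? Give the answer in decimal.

6 = (1,1)_5 → 1² + 1² = 2
2 = (2)_5 → 2² = 4
4 = (4)_5 → 4² = 16
16 = (3,1)_5 → 3² + 1² = 10
10 = (2,0)_5 → 2² + 0² = 4

4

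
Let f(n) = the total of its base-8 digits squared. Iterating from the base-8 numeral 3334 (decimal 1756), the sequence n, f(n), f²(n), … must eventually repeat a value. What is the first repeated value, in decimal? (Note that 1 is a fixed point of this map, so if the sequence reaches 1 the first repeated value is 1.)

20

1756 = (3,3,3,4)_8 → 3² + 3² + 3² + 4² = 43
43 = (5,3)_8 → 5² + 3² = 34
34 = (4,2)_8 → 4² + 2² = 20
20 = (2,4)_8 → 2² + 4² = 20  — 20 already appeared earlier.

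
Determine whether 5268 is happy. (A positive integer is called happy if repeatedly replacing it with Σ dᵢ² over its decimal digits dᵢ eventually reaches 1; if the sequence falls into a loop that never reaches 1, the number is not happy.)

5268 → 5² + 2² + 6² + 8² = 129
129 → 1² + 2² + 9² = 86
86 → 8² + 6² = 100
100 → 1² + 0² + 0² = 1  — reached 1.

happy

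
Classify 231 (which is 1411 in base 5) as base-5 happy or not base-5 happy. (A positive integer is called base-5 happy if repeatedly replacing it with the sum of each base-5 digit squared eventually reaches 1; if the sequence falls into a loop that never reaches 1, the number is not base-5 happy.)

base-5 happy

231 = (1,4,1,1)_5 → 1² + 4² + 1² + 1² = 19
19 = (3,4)_5 → 3² + 4² = 25
25 = (1,0,0)_5 → 1² + 0² + 0² = 1  — reached 1.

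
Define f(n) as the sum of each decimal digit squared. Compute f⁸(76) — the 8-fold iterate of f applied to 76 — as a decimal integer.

76 → 7² + 6² = 49 + 36 = 85
85 → 8² + 5² = 64 + 25 = 89
89 → 8² + 9² = 64 + 81 = 145
145 → 1² + 4² + 5² = 1 + 16 + 25 = 42
42 → 4² + 2² = 16 + 4 = 20
20 → 2² + 0² = 4 + 0 = 4
4 → 4² = 16
16 → 1² + 6² = 1 + 36 = 37

37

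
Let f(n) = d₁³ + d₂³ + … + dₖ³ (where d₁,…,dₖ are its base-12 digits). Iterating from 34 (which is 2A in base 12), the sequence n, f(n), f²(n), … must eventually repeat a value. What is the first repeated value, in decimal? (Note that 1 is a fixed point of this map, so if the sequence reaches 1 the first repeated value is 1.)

1008

34 = (2,10)_12 → 2³ + 10³ = 1008
1008 = (7,0,0)_12 → 7³ + 0³ + 0³ = 343
343 = (2,4,7)_12 → 2³ + 4³ + 7³ = 415
415 = (2,10,7)_12 → 2³ + 10³ + 7³ = 1351
1351 = (9,4,7)_12 → 9³ + 4³ + 7³ = 1136
1136 = (7,10,8)_12 → 7³ + 10³ + 8³ = 1855
1855 = (1,0,10,7)_12 → 1³ + 0³ + 10³ + 7³ = 1344
1344 = (9,4,0)_12 → 9³ + 4³ + 0³ = 793
793 = (5,6,1)_12 → 5³ + 6³ + 1³ = 342
342 = (2,4,6)_12 → 2³ + 4³ + 6³ = 288
288 = (2,0,0)_12 → 2³ + 0³ + 0³ = 8
8 = (8)_12 → 8³ = 512
512 = (3,6,8)_12 → 3³ + 6³ + 8³ = 755
755 = (5,2,11)_12 → 5³ + 2³ + 11³ = 1464
1464 = (10,2,0)_12 → 10³ + 2³ + 0³ = 1008  — 1008 already appeared earlier.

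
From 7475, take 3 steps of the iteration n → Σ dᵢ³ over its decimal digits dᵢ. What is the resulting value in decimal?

1241

7475 → 7³ + 4³ + 7³ + 5³ = 343 + 64 + 343 + 125 = 875
875 → 8³ + 7³ + 5³ = 512 + 343 + 125 = 980
980 → 9³ + 8³ + 0³ = 729 + 512 + 0 = 1241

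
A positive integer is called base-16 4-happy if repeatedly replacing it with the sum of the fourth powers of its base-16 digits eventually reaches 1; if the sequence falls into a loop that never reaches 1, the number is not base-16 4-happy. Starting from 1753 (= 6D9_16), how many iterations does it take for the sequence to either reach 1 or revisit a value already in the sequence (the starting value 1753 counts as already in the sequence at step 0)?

10

1753 = (6,13,9)_16 → 6⁴ + 13⁴ + 9⁴ = 1296 + 28561 + 6561 = 36418
36418 = (8,14,4,2)_16 → 8⁴ + 14⁴ + 4⁴ + 2⁴ = 4096 + 38416 + 256 + 16 = 42784
42784 = (10,7,2,0)_16 → 10⁴ + 7⁴ + 2⁴ + 0⁴ = 10000 + 2401 + 16 + 0 = 12417
12417 = (3,0,8,1)_16 → 3⁴ + 0⁴ + 8⁴ + 1⁴ = 81 + 0 + 4096 + 1 = 4178
4178 = (1,0,5,2)_16 → 1⁴ + 0⁴ + 5⁴ + 2⁴ = 1 + 0 + 625 + 16 = 642
642 = (2,8,2)_16 → 2⁴ + 8⁴ + 2⁴ = 16 + 4096 + 16 = 4128
4128 = (1,0,2,0)_16 → 1⁴ + 0⁴ + 2⁴ + 0⁴ = 1 + 0 + 16 + 0 = 17
17 = (1,1)_16 → 1⁴ + 1⁴ = 1 + 1 = 2
2 = (2)_16 → 2⁴ = 16
16 = (1,0)_16 → 1⁴ + 0⁴ = 1 + 0 = 1  — reached 1.
That took 10 steps.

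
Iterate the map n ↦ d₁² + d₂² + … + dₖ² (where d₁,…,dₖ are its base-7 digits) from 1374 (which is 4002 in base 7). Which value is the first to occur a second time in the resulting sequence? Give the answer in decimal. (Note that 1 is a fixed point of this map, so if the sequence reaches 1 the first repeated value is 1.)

2

1374 = (4,0,0,2)_7 → 4² + 0² + 0² + 2² = 20
20 = (2,6)_7 → 2² + 6² = 40
40 = (5,5)_7 → 5² + 5² = 50
50 = (1,0,1)_7 → 1² + 0² + 1² = 2
2 = (2)_7 → 2² = 4
4 = (4)_7 → 4² = 16
16 = (2,2)_7 → 2² + 2² = 8
8 = (1,1)_7 → 1² + 1² = 2  — 2 already appeared earlier.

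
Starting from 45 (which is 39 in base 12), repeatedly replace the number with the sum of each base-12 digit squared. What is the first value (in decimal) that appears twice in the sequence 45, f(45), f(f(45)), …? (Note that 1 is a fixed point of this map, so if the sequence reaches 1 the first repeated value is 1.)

50

45 = (3,9)_12 → 3² + 9² = 9 + 81 = 90
90 = (7,6)_12 → 7² + 6² = 49 + 36 = 85
85 = (7,1)_12 → 7² + 1² = 49 + 1 = 50
50 = (4,2)_12 → 4² + 2² = 16 + 4 = 20
20 = (1,8)_12 → 1² + 8² = 1 + 64 = 65
65 = (5,5)_12 → 5² + 5² = 25 + 25 = 50  — 50 already appeared earlier.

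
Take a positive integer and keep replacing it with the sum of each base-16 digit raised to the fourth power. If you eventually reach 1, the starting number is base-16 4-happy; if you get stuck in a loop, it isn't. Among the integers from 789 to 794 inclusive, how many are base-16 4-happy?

5

789: 789 → 707 → 20833 → 1923 → 6578 → 21219 → 39138 → 49089 → 86003 → 101588 → 53650 → 35139 → 10994 → 60657 → 109778 → 59314 → 55474 → 47314 → 47314  (repeats 47314)
790: 790 → 1378 → 1937 → 8963 → 178 → 14657 → 6899 → 60707 → 67074 → 1313 → 642 → 4128 → 17 → 2 → 16 → 1  (reaches 1)
791: 791 → 2483 → 21283 → 803 → 178 → 14657 → 6899 → 60707 → 67074 → 1313 → 642 → 4128 → 17 → 2 → 16 → 1  (reaches 1)
792: 792 → 4178 → 642 → 4128 → 17 → 2 → 16 → 1  (reaches 1)
793: 793 → 6643 → 57268 → 94083 → 56099 → 43299 → 16658 → 274 → 18 → 17 → 2 → 16 → 1  (reaches 1)
794: 794 → 10082 → 3729 → 44978 → 75282 → 1330 → 722 → 28593 → 66563 → 338 → 642 → 4128 → 17 → 2 → 16 → 1  (reaches 1)
base-16 4-happy: 790, 791, 792, 793, 794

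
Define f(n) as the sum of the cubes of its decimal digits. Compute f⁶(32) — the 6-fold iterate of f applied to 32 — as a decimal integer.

713

32 → 3³ + 2³ = 27 + 8 = 35
35 → 3³ + 5³ = 27 + 125 = 152
152 → 1³ + 5³ + 2³ = 1 + 125 + 8 = 134
134 → 1³ + 3³ + 4³ = 1 + 27 + 64 = 92
92 → 9³ + 2³ = 729 + 8 = 737
737 → 7³ + 3³ + 7³ = 343 + 27 + 343 = 713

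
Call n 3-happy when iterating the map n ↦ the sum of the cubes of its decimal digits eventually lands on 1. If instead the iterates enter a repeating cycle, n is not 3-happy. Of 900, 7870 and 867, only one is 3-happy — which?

900: 900 → 729 → 1080 → 513 → 153 → 153  — repeats 153 (not 3-happy)
7870: 7870 → 1198 → 1243 → 100 → 1  — reaches 1 (3-happy)
867: 867 → 1071 → 345 → 216 → 225 → 141 → 66 → 432 → 99 → 1458 → 702 → 351 → 153 → 153  — repeats 153 (not 3-happy)

7870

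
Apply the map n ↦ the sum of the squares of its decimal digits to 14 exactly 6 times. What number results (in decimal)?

14 → 1² + 4² = 17
17 → 1² + 7² = 50
50 → 5² + 0² = 25
25 → 2² + 5² = 29
29 → 2² + 9² = 85
85 → 8² + 5² = 89

89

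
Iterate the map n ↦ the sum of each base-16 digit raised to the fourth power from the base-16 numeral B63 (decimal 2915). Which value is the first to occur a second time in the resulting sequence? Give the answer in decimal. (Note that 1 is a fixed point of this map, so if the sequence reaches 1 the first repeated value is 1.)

2915 = (11,6,3)_16 → 11⁴ + 6⁴ + 3⁴ = 16018
16018 = (3,14,9,2)_16 → 3⁴ + 14⁴ + 9⁴ + 2⁴ = 45074
45074 = (11,0,1,2)_16 → 11⁴ + 0⁴ + 1⁴ + 2⁴ = 14658
14658 = (3,9,4,2)_16 → 3⁴ + 9⁴ + 4⁴ + 2⁴ = 6914
6914 = (1,11,0,2)_16 → 1⁴ + 11⁴ + 0⁴ + 2⁴ = 14658  — 14658 already appeared earlier.

14658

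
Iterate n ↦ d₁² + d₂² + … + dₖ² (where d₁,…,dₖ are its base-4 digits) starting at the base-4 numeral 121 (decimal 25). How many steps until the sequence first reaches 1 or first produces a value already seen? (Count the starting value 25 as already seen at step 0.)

25 = (1,2,1)_4 → 6
6 = (1,2)_4 → 5
5 = (1,1)_4 → 2
2 = (2)_4 → 4
4 = (1,0)_4 → 1  — reached 1.
That took 5 steps.

5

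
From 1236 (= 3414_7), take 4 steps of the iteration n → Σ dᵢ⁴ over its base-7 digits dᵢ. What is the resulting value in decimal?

354

1236 = (3,4,1,4)_7 → 3⁴ + 4⁴ + 1⁴ + 4⁴ = 594
594 = (1,5,0,6)_7 → 1⁴ + 5⁴ + 0⁴ + 6⁴ = 1922
1922 = (5,4,1,4)_7 → 5⁴ + 4⁴ + 1⁴ + 4⁴ = 1138
1138 = (3,2,1,4)_7 → 3⁴ + 2⁴ + 1⁴ + 4⁴ = 354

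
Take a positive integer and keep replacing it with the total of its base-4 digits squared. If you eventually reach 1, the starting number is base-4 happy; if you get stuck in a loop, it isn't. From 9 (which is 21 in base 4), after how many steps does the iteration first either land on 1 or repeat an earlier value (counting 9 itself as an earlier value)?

9 = (2,1)_4 → 5
5 = (1,1)_4 → 2
2 = (2)_4 → 4
4 = (1,0)_4 → 1  — reached 1.
That took 4 steps.

4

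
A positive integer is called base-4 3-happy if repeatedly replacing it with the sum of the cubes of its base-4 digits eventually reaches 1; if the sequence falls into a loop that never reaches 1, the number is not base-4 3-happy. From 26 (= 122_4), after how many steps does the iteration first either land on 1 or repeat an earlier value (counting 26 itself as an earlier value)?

26 = (1,2,2)_4 → 17
17 = (1,0,1)_4 → 2
2 = (2)_4 → 8
8 = (2,0)_4 → 8  — 8 repeats.
That took 4 steps.

4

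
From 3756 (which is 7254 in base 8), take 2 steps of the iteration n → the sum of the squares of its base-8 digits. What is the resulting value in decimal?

46

3756 = (7,2,5,4)_8 → 7² + 2² + 5² + 4² = 49 + 4 + 25 + 16 = 94
94 = (1,3,6)_8 → 1² + 3² + 6² = 1 + 9 + 36 = 46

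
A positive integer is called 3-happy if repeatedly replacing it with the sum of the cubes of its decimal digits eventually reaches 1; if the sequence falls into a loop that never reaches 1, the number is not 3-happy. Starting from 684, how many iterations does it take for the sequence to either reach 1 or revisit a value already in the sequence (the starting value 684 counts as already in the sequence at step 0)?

5

684 → 6³ + 8³ + 4³ = 792
792 → 7³ + 9³ + 2³ = 1080
1080 → 1³ + 0³ + 8³ + 0³ = 513
513 → 5³ + 1³ + 3³ = 153
153 → 1³ + 5³ + 3³ = 153  — 153 repeats.
That took 5 steps.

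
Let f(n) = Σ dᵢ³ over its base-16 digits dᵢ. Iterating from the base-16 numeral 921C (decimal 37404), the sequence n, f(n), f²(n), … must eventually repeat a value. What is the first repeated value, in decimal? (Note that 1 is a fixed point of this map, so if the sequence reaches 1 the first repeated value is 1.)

37404 = (9,2,1,12)_16 → 9³ + 2³ + 1³ + 12³ = 729 + 8 + 1 + 1728 = 2466
2466 = (9,10,2)_16 → 9³ + 10³ + 2³ = 729 + 1000 + 8 = 1737
1737 = (6,12,9)_16 → 6³ + 12³ + 9³ = 216 + 1728 + 729 = 2673
2673 = (10,7,1)_16 → 10³ + 7³ + 1³ = 1000 + 343 + 1 = 1344
1344 = (5,4,0)_16 → 5³ + 4³ + 0³ = 125 + 64 + 0 = 189
189 = (11,13)_16 → 11³ + 13³ = 1331 + 2197 = 3528
3528 = (13,12,8)_16 → 13³ + 12³ + 8³ = 2197 + 1728 + 512 = 4437
4437 = (1,1,5,5)_16 → 1³ + 1³ + 5³ + 5³ = 1 + 1 + 125 + 125 = 252
252 = (15,12)_16 → 15³ + 12³ = 3375 + 1728 = 5103
5103 = (1,3,14,15)_16 → 1³ + 3³ + 14³ + 15³ = 1 + 27 + 2744 + 3375 = 6147
6147 = (1,8,0,3)_16 → 1³ + 8³ + 0³ + 3³ = 1 + 512 + 0 + 27 = 540
540 = (2,1,12)_16 → 2³ + 1³ + 12³ = 8 + 1 + 1728 = 1737  — 1737 already appeared earlier.

1737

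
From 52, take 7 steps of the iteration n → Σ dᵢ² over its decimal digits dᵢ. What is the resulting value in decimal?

52 → 5² + 2² = 25 + 4 = 29
29 → 2² + 9² = 4 + 81 = 85
85 → 8² + 5² = 64 + 25 = 89
89 → 8² + 9² = 64 + 81 = 145
145 → 1² + 4² + 5² = 1 + 16 + 25 = 42
42 → 4² + 2² = 16 + 4 = 20
20 → 2² + 0² = 4 + 0 = 4

4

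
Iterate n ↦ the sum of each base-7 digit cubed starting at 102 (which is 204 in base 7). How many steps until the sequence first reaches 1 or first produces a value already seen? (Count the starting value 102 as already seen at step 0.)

4

102 = (2,0,4)_7 → 2³ + 0³ + 4³ = 8 + 0 + 64 = 72
72 = (1,3,2)_7 → 1³ + 3³ + 2³ = 1 + 27 + 8 = 36
36 = (5,1)_7 → 5³ + 1³ = 125 + 1 = 126
126 = (2,4,0)_7 → 2³ + 4³ + 0³ = 8 + 64 + 0 = 72  — 72 repeats.
That took 4 steps.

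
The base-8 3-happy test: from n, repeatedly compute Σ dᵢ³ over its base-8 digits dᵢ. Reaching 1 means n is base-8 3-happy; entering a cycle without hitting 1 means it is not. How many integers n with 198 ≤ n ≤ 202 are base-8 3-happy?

1

198: 198 → 243 → 270 → 281 → 92 → 92  (repeats 92)
199: 199 → 370 → 349 → 277 → 197 → 152 → 35 → 91 → 55 → 559 → 469 → 476 → 434 → 440 → 559  (repeats 559)
200: 200 → 28 → 91 → 55 → 559 → 469 → 476 → 434 → 440 → 559  (repeats 559)
201: 201 → 29 → 152 → 35 → 91 → 55 → 559 → 469 → 476 → 434 → 440 → 559  (repeats 559)
202: 202 → 36 → 128 → 8 → 1  (reaches 1)
base-8 3-happy: 202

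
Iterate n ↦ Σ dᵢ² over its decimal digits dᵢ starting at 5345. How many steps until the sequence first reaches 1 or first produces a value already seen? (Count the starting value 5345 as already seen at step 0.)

5345 → 5² + 3² + 4² + 5² = 25 + 9 + 16 + 25 = 75
75 → 7² + 5² = 49 + 25 = 74
74 → 7² + 4² = 49 + 16 = 65
65 → 6² + 5² = 36 + 25 = 61
61 → 6² + 1² = 36 + 1 = 37
37 → 3² + 7² = 9 + 49 = 58
58 → 5² + 8² = 25 + 64 = 89
89 → 8² + 9² = 64 + 81 = 145
145 → 1² + 4² + 5² = 1 + 16 + 25 = 42
42 → 4² + 2² = 16 + 4 = 20
20 → 2² + 0² = 4 + 0 = 4
4 → 4² = 16
16 → 1² + 6² = 1 + 36 = 37  — 37 repeats.
That took 13 steps.

13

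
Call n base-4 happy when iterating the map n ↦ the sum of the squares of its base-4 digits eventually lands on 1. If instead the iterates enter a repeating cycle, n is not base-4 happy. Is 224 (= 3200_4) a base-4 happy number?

base-4 happy

224 = (3,2,0,0)_4 → 3² + 2² + 0² + 0² = 13
13 = (3,1)_4 → 3² + 1² = 10
10 = (2,2)_4 → 2² + 2² = 8
8 = (2,0)_4 → 2² + 0² = 4
4 = (1,0)_4 → 1² + 0² = 1  — reached 1.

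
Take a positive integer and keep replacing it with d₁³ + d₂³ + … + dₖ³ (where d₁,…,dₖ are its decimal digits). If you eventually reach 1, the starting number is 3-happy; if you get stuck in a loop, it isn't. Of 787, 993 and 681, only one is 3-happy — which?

787: 787 → 1198 → 1243 → 100 → 1  — reaches 1 (3-happy)
993: 993 → 1485 → 702 → 351 → 153 → 153  — repeats 153 (not 3-happy)
681: 681 → 729 → 1080 → 513 → 153 → 153  — repeats 153 (not 3-happy)

787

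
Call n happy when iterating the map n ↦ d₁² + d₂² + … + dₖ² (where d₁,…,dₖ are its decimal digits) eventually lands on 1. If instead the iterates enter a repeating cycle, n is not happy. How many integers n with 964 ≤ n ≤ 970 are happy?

2

964: 964 → 133 → 19 → 82 → 68 → 100 → 1  — happy
965: 965 → 142 → 21 → 5 → 25 → 29 → 85 → 89 → 145 → 42 → 20 → 4 → 16 → 37 → 58 → 89  — not happy
966: 966 → 153 → 35 → 34 → 25 → 29 → 85 → 89 → 145 → 42 → 20 → 4 → 16 → 37 → 58 → 89  — not happy
967: 967 → 166 → 73 → 58 → 89 → 145 → 42 → 20 → 4 → 16 → 37 → 58  — not happy
968: 968 → 181 → 66 → 72 → 53 → 34 → 25 → 29 → 85 → 89 → 145 → 42 → 20 → 4 → 16 → 37 → 58 → 89  — not happy
969: 969 → 198 → 146 → 53 → 34 → 25 → 29 → 85 → 89 → 145 → 42 → 20 → 4 → 16 → 37 → 58 → 89  — not happy
970: 970 → 130 → 10 → 1  — happy
happy: 964, 970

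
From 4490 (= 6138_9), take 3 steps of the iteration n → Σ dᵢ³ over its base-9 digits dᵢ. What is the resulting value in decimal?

28

4490 = (6,1,3,8)_9 → 6³ + 1³ + 3³ + 8³ = 756
756 = (1,0,3,0)_9 → 1³ + 0³ + 3³ + 0³ = 28
28 = (3,1)_9 → 3³ + 1³ = 28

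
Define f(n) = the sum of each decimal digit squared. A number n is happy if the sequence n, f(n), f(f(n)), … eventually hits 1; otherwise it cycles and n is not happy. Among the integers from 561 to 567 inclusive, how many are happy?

561: 561 → 62 → 40 → 16 → 37 → 58 → 89 → 145 → 42 → 20 → 4 → 16  — not happy
562: 562 → 65 → 61 → 37 → 58 → 89 → 145 → 42 → 20 → 4 → 16 → 37  — not happy
563: 563 → 70 → 49 → 97 → 130 → 10 → 1  — happy
564: 564 → 77 → 98 → 145 → 42 → 20 → 4 → 16 → 37 → 58 → 89 → 145  — not happy
565: 565 → 86 → 100 → 1  — happy
566: 566 → 97 → 130 → 10 → 1  — happy
567: 567 → 110 → 2 → 4 → 16 → 37 → 58 → 89 → 145 → 42 → 20 → 4  — not happy
happy: 563, 565, 566

3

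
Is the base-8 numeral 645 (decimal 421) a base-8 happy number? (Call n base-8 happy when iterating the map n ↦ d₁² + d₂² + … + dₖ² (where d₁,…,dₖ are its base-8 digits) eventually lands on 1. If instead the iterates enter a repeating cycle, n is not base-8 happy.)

421 = (6,4,5)_8 → 6² + 4² + 5² = 77
77 = (1,1,5)_8 → 1² + 1² + 5² = 27
27 = (3,3)_8 → 3² + 3² = 18
18 = (2,2)_8 → 2² + 2² = 8
8 = (1,0)_8 → 1² + 0² = 1  — reached 1.

base-8 happy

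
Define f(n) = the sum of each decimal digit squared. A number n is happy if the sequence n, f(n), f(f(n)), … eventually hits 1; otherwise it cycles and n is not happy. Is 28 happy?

28 → 2² + 8² = 68
68 → 6² + 8² = 100
100 → 1² + 0² + 0² = 1  — reached 1.

happy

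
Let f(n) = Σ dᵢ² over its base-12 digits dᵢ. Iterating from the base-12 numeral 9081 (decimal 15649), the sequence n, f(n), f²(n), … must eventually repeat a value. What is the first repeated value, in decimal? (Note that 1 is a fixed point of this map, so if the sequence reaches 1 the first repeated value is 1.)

5

15649 = (9,0,8,1)_12 → 146
146 = (1,0,2)_12 → 5
5 = (5)_12 → 25
25 = (2,1)_12 → 5  — 5 already appeared earlier.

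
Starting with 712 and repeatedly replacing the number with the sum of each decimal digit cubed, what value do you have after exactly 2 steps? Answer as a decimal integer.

160

712 → 7³ + 1³ + 2³ = 352
352 → 3³ + 5³ + 2³ = 160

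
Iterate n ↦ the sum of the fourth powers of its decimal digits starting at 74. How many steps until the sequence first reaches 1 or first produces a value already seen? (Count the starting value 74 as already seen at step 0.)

9

74 → 7⁴ + 4⁴ = 2401 + 256 = 2657
2657 → 2⁴ + 6⁴ + 5⁴ + 7⁴ = 16 + 1296 + 625 + 2401 = 4338
4338 → 4⁴ + 3⁴ + 3⁴ + 8⁴ = 256 + 81 + 81 + 4096 = 4514
4514 → 4⁴ + 5⁴ + 1⁴ + 4⁴ = 256 + 625 + 1 + 256 = 1138
1138 → 1⁴ + 1⁴ + 3⁴ + 8⁴ = 1 + 1 + 81 + 4096 = 4179
4179 → 4⁴ + 1⁴ + 7⁴ + 9⁴ = 256 + 1 + 2401 + 6561 = 9219
9219 → 9⁴ + 2⁴ + 1⁴ + 9⁴ = 6561 + 16 + 1 + 6561 = 13139
13139 → 1⁴ + 3⁴ + 1⁴ + 3⁴ + 9⁴ = 1 + 81 + 1 + 81 + 6561 = 6725
6725 → 6⁴ + 7⁴ + 2⁴ + 5⁴ = 1296 + 2401 + 16 + 625 = 4338  — 4338 repeats.
That took 9 steps.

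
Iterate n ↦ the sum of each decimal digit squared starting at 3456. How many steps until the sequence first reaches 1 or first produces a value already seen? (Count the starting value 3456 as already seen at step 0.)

3

3456 → 3² + 4² + 5² + 6² = 9 + 16 + 25 + 36 = 86
86 → 8² + 6² = 64 + 36 = 100
100 → 1² + 0² + 0² = 1 + 0 + 0 = 1  — reached 1.
That took 3 steps.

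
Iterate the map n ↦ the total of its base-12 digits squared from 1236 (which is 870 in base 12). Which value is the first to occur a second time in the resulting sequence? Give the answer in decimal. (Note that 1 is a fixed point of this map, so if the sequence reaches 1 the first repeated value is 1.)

1236 = (8,7,0)_12 → 8² + 7² + 0² = 64 + 49 + 0 = 113
113 = (9,5)_12 → 9² + 5² = 81 + 25 = 106
106 = (8,10)_12 → 8² + 10² = 64 + 100 = 164
164 = (1,1,8)_12 → 1² + 1² + 8² = 1 + 1 + 64 = 66
66 = (5,6)_12 → 5² + 6² = 25 + 36 = 61
61 = (5,1)_12 → 5² + 1² = 25 + 1 = 26
26 = (2,2)_12 → 2² + 2² = 4 + 4 = 8
8 = (8)_12 → 8² = 64
64 = (5,4)_12 → 5² + 4² = 25 + 16 = 41
41 = (3,5)_12 → 3² + 5² = 9 + 25 = 34
34 = (2,10)_12 → 2² + 10² = 4 + 100 = 104
104 = (8,8)_12 → 8² + 8² = 64 + 64 = 128
128 = (10,8)_12 → 10² + 8² = 100 + 64 = 164  — 164 already appeared earlier.

164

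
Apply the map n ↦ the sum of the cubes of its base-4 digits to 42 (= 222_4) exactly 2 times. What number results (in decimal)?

9

42 = (2,2,2)_4 → 2³ + 2³ + 2³ = 24
24 = (1,2,0)_4 → 1³ + 2³ + 0³ = 9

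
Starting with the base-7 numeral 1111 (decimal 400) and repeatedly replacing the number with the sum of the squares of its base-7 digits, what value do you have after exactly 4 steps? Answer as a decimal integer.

400 = (1,1,1,1)_7 → 1² + 1² + 1² + 1² = 4
4 = (4)_7 → 4² = 16
16 = (2,2)_7 → 2² + 2² = 8
8 = (1,1)_7 → 1² + 1² = 2

2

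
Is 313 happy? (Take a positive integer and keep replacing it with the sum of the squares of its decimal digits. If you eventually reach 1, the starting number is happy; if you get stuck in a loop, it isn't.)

happy

313 → 3² + 1² + 3² = 19
19 → 1² + 9² = 82
82 → 8² + 2² = 68
68 → 6² + 8² = 100
100 → 1² + 0² + 0² = 1  — reached 1.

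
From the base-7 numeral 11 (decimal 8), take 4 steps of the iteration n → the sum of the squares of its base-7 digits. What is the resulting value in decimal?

8 = (1,1)_7 → 1² + 1² = 2
2 = (2)_7 → 2² = 4
4 = (4)_7 → 4² = 16
16 = (2,2)_7 → 2² + 2² = 8

8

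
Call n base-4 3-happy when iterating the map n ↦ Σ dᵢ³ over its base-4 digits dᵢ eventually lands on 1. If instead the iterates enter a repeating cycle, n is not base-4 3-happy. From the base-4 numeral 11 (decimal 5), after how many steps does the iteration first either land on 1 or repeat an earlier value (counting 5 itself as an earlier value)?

3

5 = (1,1)_4 → 1³ + 1³ = 1 + 1 = 2
2 = (2)_4 → 2³ = 8
8 = (2,0)_4 → 2³ + 0³ = 8 + 0 = 8  — 8 repeats.
That took 3 steps.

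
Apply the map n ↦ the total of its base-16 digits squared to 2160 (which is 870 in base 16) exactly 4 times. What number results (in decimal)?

2160 = (8,7,0)_16 → 8² + 7² + 0² = 64 + 49 + 0 = 113
113 = (7,1)_16 → 7² + 1² = 49 + 1 = 50
50 = (3,2)_16 → 3² + 2² = 9 + 4 = 13
13 = (13)_16 → 13² = 169

169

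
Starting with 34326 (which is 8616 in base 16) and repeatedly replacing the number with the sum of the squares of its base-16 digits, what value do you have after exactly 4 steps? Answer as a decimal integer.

34326 = (8,6,1,6)_16 → 8² + 6² + 1² + 6² = 137
137 = (8,9)_16 → 8² + 9² = 145
145 = (9,1)_16 → 9² + 1² = 82
82 = (5,2)_16 → 5² + 2² = 29

29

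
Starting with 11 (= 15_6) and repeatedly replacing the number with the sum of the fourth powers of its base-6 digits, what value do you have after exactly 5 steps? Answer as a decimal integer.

82

11 = (1,5)_6 → 1⁴ + 5⁴ = 1 + 625 = 626
626 = (2,5,2,2)_6 → 2⁴ + 5⁴ + 2⁴ + 2⁴ = 16 + 625 + 16 + 16 = 673
673 = (3,0,4,1)_6 → 3⁴ + 0⁴ + 4⁴ + 1⁴ = 81 + 0 + 256 + 1 = 338
338 = (1,3,2,2)_6 → 1⁴ + 3⁴ + 2⁴ + 2⁴ = 1 + 81 + 16 + 16 = 114
114 = (3,1,0)_6 → 3⁴ + 1⁴ + 0⁴ = 81 + 1 + 0 = 82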